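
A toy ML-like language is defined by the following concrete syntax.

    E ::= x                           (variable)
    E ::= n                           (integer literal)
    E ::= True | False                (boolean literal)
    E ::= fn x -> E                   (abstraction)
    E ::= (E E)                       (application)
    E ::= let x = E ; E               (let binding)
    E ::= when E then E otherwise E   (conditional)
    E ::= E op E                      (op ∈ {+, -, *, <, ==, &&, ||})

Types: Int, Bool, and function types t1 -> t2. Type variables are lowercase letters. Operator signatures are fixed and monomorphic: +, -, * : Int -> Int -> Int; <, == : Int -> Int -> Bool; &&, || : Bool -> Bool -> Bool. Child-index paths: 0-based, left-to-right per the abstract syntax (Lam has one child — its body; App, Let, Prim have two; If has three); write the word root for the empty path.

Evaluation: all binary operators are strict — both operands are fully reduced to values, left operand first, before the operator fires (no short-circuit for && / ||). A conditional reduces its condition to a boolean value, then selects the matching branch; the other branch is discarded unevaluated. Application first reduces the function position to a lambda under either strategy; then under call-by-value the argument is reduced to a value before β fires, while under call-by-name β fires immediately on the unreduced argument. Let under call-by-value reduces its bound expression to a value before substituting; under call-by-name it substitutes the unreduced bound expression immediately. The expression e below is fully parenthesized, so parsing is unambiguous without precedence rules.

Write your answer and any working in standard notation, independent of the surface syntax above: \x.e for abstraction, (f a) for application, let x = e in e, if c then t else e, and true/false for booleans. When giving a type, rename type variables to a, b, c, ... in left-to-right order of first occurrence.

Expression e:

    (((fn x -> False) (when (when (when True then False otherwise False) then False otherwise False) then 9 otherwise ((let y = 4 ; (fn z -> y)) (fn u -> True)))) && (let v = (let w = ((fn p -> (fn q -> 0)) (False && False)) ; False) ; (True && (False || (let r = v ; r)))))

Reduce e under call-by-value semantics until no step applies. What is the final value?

Working:
step 0: (((\x.false) (if (if (if true then false else false) then false else false) then 9 else ((let y = 4 in (\z.y)) (\u.true)))) && (let v = (let w = ((\p.(\q.0)) (false && false)) in false) in (true && (false || (let r = v in r)))))
step 1: [if@0.1.0.0] (((\x.false) (if (if false then false else false) then 9 else ((let y = 4 in (\z.y)) (\u.true)))) && (let v = (let w = ((\p.(\q.0)) (false && false)) in false) in (true && (false || (let r = v in r)))))
step 2: [if@0.1.0] (((\x.false) (if false then 9 else ((let y = 4 in (\z.y)) (\u.true)))) && (let v = (let w = ((\p.(\q.0)) (false && false)) in false) in (true && (false || (let r = v in r)))))
step 3: [if@0.1] (((\x.false) ((let y = 4 in (\z.y)) (\u.true))) && (let v = (let w = ((\p.(\q.0)) (false && false)) in false) in (true && (false || (let r = v in r)))))
step 4: [let@0.1.0] (((\x.false) ((\z.4) (\u.true))) && (let v = (let w = ((\p.(\q.0)) (false && false)) in false) in (true && (false || (let r = v in r)))))
step 5: [beta@0.1] (((\x.false) 4) && (let v = (let w = ((\p.(\q.0)) (false && false)) in false) in (true && (false || (let r = v in r)))))
step 6: [beta@0] (false && (let v = (let w = ((\p.(\q.0)) (false && false)) in false) in (true && (false || (let r = v in r)))))
step 7: [delta@1.0.0.1] (false && (let v = (let w = ((\p.(\q.0)) false) in false) in (true && (false || (let r = v in r)))))
step 8: [beta@1.0.0] (false && (let v = (let w = (\q.0) in false) in (true && (false || (let r = v in r)))))
step 9: [let@1.0] (false && (let v = false in (true && (false || (let r = v in r)))))
step 10: [let@1] (false && (true && (false || (let r = false in r))))
step 11: [let@1.1.1] (false && (true && (false || false)))
step 12: [delta@1.1] (false && (true && false))
step 13: [delta@1] (false && false)
step 14: [delta@root] false

Answer: false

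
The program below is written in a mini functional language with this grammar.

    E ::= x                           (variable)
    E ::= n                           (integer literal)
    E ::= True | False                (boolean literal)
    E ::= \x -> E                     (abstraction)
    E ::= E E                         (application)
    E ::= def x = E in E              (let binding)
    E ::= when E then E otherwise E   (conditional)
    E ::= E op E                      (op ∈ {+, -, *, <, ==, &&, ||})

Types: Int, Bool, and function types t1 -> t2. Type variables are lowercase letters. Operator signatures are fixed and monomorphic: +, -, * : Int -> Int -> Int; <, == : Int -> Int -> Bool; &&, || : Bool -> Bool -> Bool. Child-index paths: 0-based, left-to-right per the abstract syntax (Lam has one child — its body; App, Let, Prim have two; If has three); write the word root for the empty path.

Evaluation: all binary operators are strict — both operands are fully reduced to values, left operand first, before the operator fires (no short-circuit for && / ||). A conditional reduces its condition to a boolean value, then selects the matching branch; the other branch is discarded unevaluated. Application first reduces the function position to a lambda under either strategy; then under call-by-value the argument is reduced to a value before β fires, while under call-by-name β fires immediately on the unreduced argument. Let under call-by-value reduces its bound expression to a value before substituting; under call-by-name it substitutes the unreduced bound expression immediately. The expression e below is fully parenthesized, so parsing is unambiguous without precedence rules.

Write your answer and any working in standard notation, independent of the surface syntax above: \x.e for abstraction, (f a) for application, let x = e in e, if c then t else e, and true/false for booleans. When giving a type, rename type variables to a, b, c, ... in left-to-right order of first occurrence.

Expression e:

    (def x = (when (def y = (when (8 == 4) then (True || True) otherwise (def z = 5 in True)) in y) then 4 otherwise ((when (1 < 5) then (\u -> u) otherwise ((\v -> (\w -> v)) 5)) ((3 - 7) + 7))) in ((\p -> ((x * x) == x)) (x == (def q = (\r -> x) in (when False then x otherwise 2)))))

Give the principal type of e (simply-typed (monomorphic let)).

Working:
  unify Int ~ Int
  unify Int ~ Int
  unify Bool ~ Bool
  unify Bool ~ Bool
  unify Bool ~ Bool
let z : Int
  unify Bool ~ Bool
let y : Bool
y : Bool
  unify Bool ~ Bool
  unify Int ~ Int
  unify Int ~ Int
  unify Bool ~ Bool
u : a
\u._ : a -> a
v : b
\w._ : c -> b
\v._ : b -> c -> b
  unify b -> c -> b ~ Int -> d
  unify b ~ Int
  unify c -> Int ~ d
_ _ : c -> Int
  unify a -> a ~ c -> Int
  unify a ~ c
  unify c ~ Int
  unify Int ~ Int
  unify Int ~ Int
  unify Int ~ Int
  unify Int ~ Int
  unify Int -> Int ~ Int -> e
  unify Int ~ Int
  unify Int ~ e
_ _ : Int
  unify Int ~ Int
let x : Int
x : Int
  unify Int ~ Int
x : Int
  unify Int ~ Int
  unify Int ~ Int
x : Int
  unify Int ~ Int
\p._ : f -> Bool
x : Int
  unify Int ~ Int
x : Int
\r._ : g -> Int
let q : g -> Int
  unify Bool ~ Bool
x : Int
  unify Int ~ Int
  unify Int ~ Int
  unify f -> Bool ~ Bool -> h
  unify f ~ Bool
  unify Bool ~ h
_ _ : Bool

Answer: Bool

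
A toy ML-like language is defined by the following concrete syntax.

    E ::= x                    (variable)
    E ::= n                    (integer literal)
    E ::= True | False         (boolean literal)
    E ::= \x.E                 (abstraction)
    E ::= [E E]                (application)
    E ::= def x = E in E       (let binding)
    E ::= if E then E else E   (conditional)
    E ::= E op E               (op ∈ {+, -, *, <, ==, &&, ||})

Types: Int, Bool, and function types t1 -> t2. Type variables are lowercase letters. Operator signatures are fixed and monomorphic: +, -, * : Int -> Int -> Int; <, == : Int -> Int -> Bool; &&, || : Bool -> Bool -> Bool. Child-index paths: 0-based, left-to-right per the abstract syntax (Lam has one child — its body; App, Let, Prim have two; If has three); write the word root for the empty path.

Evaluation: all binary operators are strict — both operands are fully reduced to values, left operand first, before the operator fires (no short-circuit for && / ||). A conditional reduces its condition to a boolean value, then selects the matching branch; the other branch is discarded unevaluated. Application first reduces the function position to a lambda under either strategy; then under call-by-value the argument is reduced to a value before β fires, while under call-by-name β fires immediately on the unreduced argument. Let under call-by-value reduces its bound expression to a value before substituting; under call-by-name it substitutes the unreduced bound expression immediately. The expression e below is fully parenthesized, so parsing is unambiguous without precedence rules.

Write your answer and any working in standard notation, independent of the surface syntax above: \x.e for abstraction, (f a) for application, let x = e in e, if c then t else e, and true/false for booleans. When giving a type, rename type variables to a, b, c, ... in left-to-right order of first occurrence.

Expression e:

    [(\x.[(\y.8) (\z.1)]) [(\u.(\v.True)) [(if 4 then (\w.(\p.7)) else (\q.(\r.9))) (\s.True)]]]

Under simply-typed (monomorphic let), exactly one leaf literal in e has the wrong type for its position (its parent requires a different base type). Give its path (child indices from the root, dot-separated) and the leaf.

Derivation:
\y._ : b -> Int
\z._ : c -> Int
  unify b -> Int ~ (c -> Int) -> d
  unify b ~ c -> Int
  unify Int ~ d
_ _ : Int
\x._ : a -> Int
\v._ : f -> Bool
\u._ : e -> f -> Bool
  unify Int ~ Bool
  FAIL: mismatch Int ~ Bool

Answer: 1.1.0.0 : 4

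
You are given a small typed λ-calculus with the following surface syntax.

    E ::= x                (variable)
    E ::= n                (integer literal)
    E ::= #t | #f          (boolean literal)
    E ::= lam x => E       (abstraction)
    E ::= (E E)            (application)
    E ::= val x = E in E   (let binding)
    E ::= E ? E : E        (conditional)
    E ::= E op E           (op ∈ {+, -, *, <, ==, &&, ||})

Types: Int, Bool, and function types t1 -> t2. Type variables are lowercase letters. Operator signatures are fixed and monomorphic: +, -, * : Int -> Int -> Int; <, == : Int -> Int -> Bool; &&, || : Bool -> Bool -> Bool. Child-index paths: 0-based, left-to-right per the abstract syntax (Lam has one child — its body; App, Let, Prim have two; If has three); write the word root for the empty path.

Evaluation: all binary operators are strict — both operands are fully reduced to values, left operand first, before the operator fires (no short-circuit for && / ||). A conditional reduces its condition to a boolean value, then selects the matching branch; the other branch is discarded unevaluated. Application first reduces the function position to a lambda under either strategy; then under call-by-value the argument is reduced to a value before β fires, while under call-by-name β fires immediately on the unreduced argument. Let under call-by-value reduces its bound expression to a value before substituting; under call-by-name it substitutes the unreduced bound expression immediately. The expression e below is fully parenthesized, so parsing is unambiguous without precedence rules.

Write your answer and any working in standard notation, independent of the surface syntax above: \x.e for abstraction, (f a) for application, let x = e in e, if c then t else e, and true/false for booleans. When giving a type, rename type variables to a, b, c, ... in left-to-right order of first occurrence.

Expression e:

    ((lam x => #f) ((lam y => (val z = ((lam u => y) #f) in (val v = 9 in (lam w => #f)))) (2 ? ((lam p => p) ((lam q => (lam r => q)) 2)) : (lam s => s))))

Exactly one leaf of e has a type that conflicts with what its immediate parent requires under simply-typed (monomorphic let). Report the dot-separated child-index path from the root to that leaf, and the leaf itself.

Trace:
\x._ : a -> Bool
y : b
\u._ : c -> b
  unify c -> b ~ Bool -> d
  unify c ~ Bool
  unify b ~ d
_ _ : d
let z : d
let v : Int
\w._ : e -> Bool
\y._ : d -> e -> Bool
  unify Int ~ Bool
  FAIL: mismatch Int ~ Bool

Answer: 1.1.0 : 2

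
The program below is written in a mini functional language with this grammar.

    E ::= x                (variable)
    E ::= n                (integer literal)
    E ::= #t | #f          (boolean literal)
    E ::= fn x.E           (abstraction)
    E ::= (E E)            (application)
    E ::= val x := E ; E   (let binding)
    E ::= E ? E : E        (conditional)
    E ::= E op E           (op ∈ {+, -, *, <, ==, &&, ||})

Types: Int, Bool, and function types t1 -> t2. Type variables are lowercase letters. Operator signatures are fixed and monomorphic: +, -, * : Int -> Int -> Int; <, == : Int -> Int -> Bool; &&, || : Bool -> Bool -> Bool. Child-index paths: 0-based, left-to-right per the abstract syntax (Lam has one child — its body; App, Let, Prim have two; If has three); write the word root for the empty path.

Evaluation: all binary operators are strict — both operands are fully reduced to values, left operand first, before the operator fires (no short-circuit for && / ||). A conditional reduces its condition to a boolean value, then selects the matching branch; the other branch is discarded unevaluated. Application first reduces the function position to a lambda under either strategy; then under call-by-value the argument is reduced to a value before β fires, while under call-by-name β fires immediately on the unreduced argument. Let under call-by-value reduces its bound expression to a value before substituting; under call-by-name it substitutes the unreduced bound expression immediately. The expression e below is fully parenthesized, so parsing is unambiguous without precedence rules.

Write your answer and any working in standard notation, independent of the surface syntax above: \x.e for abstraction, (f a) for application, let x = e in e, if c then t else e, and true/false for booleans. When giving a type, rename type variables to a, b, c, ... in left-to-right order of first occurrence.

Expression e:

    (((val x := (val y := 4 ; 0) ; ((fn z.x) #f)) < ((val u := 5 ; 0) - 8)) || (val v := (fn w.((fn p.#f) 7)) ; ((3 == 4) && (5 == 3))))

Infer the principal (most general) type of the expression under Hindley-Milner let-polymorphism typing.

Working:
let y : Int
let x : Int
x : Int
\z._ : a -> Int
  unify a -> Int ~ Bool -> b
  unify a ~ Bool
  unify Int ~ b
_ _ : Int
  unify Int ~ Int
let u : Int
  unify Int ~ Int
  unify Int ~ Int
  unify Int ~ Int
  unify Bool ~ Bool
\p._ : d -> Bool
  unify d -> Bool ~ Int -> e
  unify d ~ Int
  unify Bool ~ e
_ _ : Bool
\w._ : c -> Bool
let v : forall. c -> Bool
  unify Int ~ Int
  unify Int ~ Int
  unify Bool ~ Bool
  unify Int ~ Int
  unify Int ~ Int
  unify Bool ~ Bool
  unify Bool ~ Bool

Answer: Bool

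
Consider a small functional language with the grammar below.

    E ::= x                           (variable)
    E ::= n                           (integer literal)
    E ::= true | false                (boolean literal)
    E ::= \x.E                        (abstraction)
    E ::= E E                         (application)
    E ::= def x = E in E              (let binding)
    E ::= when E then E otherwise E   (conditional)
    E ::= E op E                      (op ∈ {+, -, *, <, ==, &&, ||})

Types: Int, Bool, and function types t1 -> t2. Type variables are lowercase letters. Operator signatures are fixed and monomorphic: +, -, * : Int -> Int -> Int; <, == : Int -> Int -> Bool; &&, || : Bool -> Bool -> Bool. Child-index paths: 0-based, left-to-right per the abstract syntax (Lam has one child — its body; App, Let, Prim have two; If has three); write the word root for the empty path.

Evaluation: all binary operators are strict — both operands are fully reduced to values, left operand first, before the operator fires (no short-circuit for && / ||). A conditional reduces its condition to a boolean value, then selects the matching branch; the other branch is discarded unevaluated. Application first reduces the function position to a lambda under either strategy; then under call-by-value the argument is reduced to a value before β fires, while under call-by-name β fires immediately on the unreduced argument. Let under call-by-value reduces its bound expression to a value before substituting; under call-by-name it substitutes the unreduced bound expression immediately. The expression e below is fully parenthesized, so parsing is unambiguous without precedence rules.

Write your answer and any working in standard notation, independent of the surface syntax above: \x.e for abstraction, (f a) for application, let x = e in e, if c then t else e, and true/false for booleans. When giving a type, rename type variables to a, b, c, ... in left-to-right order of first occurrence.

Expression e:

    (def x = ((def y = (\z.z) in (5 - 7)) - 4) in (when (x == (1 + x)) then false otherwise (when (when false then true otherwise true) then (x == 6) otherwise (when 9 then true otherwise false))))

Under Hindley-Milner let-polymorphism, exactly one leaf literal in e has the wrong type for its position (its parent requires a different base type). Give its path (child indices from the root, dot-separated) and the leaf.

Working:
z : a
\z._ : a -> a
let y : forall. a -> a
  unify Int ~ Int
  unify Int ~ Int
  unify Int ~ Int
  unify Int ~ Int
let x : Int
x : Int
  unify Int ~ Int
  unify Int ~ Int
x : Int
  unify Int ~ Int
  unify Int ~ Int
  unify Bool ~ Bool
  unify Bool ~ Bool
  unify Bool ~ Bool
  unify Bool ~ Bool
x : Int
  unify Int ~ Int
  unify Int ~ Int
  unify Int ~ Bool
  FAIL: mismatch Int ~ Bool

Answer: 1.2.2.0 : 9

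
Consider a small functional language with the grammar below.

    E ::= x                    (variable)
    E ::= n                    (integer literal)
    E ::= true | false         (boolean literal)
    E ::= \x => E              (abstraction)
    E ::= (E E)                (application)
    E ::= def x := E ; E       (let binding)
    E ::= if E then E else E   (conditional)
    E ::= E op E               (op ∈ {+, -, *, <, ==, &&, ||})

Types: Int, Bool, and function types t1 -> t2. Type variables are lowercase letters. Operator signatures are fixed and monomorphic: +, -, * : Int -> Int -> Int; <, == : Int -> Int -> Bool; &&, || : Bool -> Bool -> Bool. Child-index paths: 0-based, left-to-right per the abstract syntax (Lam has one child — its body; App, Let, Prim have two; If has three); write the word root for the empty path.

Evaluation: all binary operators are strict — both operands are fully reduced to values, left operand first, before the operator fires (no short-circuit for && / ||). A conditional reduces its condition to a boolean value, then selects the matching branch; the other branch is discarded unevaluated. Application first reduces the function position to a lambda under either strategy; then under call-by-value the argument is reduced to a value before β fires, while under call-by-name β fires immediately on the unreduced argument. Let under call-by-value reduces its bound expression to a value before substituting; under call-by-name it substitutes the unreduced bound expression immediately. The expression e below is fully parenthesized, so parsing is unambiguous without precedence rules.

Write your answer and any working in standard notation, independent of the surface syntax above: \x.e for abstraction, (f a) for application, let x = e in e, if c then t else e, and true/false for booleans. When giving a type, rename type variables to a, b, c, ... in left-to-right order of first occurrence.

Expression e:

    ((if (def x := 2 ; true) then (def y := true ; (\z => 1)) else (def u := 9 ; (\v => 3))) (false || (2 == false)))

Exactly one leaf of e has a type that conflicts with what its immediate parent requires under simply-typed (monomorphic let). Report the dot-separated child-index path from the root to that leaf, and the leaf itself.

Answer: 1.1.1 : false

Working:
let x : Int
  unify Bool ~ Bool
let y : Bool
\z._ : a -> Int
let u : Int
\v._ : b -> Int
  unify a -> Int ~ b -> Int
  unify a ~ b
  unify Int ~ Int
  unify Bool ~ Bool
  unify Int ~ Int
  unify Bool ~ Int
  FAIL: mismatch Bool ~ Int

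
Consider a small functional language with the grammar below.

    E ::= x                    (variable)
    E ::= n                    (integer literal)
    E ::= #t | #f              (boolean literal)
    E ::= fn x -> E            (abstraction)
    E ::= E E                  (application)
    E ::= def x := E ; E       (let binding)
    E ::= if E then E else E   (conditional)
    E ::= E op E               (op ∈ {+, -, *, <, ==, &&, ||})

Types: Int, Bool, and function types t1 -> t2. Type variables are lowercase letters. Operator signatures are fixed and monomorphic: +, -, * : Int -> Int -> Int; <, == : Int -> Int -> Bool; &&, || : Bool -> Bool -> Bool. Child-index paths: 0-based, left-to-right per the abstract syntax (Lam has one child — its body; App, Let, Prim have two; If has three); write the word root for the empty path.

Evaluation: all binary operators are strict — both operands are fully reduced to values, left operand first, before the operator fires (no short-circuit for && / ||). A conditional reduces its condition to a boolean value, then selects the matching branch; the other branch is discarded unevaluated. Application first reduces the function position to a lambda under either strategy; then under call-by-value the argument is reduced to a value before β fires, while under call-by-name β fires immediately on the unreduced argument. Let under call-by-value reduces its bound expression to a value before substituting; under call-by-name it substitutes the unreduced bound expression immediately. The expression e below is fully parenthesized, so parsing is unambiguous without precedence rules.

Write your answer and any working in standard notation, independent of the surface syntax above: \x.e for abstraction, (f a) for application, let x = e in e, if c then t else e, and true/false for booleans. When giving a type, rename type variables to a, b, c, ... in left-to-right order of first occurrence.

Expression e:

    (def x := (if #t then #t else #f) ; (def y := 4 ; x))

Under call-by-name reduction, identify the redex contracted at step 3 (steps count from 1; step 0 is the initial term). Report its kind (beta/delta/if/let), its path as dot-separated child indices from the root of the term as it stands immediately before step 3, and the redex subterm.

Derivation:
step 0: (let x = (if true then true else false) in (let y = 4 in x))
step 1: [let@root] (let y = 4 in (if true then true else false))
step 2: [let@root] (if true then true else false)
step 3: [if@root] true

Answer: if at root : (if true then true else false)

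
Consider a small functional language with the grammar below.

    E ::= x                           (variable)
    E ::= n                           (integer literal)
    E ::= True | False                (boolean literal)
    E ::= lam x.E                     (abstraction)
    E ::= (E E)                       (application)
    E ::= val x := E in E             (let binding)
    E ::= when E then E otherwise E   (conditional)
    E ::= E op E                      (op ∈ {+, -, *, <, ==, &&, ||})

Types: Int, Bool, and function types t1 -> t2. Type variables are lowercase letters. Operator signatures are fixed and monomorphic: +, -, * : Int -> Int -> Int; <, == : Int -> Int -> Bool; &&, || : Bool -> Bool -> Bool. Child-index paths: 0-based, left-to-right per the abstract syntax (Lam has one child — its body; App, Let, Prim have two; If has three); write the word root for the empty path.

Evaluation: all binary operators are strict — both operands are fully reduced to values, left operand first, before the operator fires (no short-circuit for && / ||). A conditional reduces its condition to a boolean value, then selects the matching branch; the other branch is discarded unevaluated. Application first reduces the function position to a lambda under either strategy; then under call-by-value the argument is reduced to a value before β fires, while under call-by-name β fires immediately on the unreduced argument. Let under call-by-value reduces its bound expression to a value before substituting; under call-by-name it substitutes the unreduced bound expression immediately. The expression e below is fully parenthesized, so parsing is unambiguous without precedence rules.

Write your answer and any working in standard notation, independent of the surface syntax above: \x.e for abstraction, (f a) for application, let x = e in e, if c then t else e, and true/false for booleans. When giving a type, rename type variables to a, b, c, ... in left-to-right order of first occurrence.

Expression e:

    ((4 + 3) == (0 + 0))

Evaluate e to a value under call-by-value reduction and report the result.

Answer: false

Trace:
step 0: ((4 + 3) == (0 + 0))
step 1: [delta@0] (7 == (0 + 0))
step 2: [delta@1] (7 == 0)
step 3: [delta@root] false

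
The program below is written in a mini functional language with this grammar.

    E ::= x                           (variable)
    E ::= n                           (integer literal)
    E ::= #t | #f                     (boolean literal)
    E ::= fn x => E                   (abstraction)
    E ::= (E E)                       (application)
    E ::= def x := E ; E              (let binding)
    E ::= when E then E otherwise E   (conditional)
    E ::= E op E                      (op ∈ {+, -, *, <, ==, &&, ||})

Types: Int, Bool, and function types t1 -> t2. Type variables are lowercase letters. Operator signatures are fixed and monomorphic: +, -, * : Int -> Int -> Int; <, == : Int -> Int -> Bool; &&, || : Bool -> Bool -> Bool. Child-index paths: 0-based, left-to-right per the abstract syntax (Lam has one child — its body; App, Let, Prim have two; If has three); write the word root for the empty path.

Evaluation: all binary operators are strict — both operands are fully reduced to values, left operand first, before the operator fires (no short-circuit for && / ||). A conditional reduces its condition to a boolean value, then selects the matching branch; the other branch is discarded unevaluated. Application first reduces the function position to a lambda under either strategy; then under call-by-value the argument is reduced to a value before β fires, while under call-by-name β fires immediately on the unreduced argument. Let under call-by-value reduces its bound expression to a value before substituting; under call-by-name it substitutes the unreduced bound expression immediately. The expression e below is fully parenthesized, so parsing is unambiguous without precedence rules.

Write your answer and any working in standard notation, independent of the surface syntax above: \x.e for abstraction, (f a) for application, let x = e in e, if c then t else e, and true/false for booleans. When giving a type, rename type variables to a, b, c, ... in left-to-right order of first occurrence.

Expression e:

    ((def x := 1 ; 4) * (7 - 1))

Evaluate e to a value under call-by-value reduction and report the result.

Answer: 24

Working:
step 0: ((let x = 1 in 4) * (7 - 1))
step 1: [let@0] (4 * (7 - 1))
step 2: [delta@1] (4 * 6)
step 3: [delta@root] 24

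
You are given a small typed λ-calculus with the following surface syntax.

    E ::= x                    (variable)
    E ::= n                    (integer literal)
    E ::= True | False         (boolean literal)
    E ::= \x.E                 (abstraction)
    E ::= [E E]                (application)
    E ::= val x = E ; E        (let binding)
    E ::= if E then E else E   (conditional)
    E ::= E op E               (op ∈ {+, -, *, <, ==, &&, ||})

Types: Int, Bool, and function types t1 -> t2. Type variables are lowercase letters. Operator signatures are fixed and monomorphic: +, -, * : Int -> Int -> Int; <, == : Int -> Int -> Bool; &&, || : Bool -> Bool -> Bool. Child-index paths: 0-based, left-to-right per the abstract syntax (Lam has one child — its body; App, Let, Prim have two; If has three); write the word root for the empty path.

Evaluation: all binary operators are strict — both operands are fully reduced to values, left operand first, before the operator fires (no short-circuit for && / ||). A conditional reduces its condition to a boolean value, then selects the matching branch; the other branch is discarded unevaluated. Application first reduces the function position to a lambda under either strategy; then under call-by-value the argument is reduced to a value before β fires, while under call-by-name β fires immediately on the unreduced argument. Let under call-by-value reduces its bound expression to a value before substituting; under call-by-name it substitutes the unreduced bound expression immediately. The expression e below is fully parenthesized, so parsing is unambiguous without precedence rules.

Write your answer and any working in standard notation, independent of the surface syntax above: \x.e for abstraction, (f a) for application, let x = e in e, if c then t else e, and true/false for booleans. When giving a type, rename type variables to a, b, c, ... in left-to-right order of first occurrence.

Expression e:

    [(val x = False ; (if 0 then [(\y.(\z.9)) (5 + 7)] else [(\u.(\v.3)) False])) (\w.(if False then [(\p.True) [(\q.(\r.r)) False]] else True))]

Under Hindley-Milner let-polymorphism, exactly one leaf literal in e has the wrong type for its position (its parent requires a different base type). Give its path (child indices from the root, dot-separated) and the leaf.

Answer: 0.1.0 : 0

Trace:
let x : Bool
  unify Int ~ Bool
  FAIL: mismatch Int ~ Bool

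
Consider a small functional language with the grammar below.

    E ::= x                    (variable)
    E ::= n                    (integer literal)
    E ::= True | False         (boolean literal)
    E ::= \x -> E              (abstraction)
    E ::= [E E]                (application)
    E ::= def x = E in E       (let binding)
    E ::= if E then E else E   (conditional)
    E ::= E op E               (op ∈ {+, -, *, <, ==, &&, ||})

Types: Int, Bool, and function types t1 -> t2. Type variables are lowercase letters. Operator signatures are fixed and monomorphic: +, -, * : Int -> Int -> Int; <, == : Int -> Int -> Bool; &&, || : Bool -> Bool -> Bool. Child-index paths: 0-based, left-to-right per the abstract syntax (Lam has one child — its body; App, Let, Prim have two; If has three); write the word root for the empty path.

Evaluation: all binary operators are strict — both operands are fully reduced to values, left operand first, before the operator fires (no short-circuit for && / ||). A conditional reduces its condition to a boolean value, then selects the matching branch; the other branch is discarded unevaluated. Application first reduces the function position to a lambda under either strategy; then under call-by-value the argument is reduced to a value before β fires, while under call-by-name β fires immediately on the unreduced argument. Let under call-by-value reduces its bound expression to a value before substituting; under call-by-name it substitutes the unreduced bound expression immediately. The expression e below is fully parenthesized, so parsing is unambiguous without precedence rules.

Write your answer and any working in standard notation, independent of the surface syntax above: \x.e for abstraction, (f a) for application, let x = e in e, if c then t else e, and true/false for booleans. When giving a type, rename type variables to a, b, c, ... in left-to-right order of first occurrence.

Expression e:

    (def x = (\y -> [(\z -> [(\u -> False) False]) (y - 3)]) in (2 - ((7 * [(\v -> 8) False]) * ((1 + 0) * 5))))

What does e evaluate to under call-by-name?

Working:
step 0: (let x = (\y.((\z.((\u.false) false)) (y - 3))) in (2 - ((7 * ((\v.8) false)) * ((1 + 0) * 5))))
step 1: [let@root] (2 - ((7 * ((\v.8) false)) * ((1 + 0) * 5)))
step 2: [beta@1.0.1] (2 - ((7 * 8) * ((1 + 0) * 5)))
step 3: [delta@1.0] (2 - (56 * ((1 + 0) * 5)))
step 4: [delta@1.1.0] (2 - (56 * (1 * 5)))
step 5: [delta@1.1] (2 - (56 * 5))
step 6: [delta@1] (2 - 280)
step 7: [delta@root] -278

Answer: -278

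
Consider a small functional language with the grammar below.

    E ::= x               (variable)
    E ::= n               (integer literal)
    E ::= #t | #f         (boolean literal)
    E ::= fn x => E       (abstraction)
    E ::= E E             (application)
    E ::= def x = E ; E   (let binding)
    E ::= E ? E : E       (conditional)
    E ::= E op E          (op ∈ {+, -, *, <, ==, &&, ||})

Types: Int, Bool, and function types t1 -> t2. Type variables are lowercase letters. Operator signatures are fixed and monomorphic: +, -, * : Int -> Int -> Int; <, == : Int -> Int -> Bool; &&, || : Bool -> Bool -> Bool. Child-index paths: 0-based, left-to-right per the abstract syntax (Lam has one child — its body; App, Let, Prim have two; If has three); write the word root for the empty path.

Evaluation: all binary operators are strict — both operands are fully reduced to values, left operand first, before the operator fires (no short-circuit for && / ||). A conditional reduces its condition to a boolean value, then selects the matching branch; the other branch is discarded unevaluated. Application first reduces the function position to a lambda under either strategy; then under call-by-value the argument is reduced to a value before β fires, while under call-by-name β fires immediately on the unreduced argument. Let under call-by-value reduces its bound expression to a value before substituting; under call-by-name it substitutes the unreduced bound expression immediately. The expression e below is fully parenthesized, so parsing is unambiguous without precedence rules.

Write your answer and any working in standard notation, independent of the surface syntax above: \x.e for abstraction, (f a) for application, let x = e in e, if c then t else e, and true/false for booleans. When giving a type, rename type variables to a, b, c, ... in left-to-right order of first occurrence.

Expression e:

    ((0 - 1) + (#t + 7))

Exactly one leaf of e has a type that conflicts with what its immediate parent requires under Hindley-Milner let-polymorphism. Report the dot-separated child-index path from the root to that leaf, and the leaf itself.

Derivation:
  unify Int ~ Int
  unify Int ~ Int
  unify Int ~ Int
  unify Bool ~ Int
  FAIL: mismatch Bool ~ Int

Answer: 1.0 : true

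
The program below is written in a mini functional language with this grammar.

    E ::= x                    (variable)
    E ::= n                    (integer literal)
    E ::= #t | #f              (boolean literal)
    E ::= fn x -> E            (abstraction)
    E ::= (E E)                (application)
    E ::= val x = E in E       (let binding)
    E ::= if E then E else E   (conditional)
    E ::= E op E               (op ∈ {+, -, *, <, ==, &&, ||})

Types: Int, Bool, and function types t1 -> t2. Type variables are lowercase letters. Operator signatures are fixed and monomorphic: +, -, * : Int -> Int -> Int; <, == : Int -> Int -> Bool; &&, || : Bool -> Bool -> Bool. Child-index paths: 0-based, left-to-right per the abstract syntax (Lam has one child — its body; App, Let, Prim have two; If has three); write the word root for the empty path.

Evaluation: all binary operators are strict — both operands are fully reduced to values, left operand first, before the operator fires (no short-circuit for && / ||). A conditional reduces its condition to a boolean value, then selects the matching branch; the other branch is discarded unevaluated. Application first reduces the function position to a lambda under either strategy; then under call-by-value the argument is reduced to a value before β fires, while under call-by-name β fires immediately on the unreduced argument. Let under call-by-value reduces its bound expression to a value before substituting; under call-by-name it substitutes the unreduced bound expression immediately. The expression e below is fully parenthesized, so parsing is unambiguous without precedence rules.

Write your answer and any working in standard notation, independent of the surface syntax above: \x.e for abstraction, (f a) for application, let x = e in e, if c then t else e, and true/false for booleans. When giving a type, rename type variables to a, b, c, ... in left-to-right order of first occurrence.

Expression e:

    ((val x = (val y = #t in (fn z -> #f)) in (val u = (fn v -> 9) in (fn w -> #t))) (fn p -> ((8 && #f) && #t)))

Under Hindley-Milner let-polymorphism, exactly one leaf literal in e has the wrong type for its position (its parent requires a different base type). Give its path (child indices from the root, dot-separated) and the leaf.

Answer: 1.0.0.0 : 8

Trace:
let y : Bool
\z._ : a -> Bool
let x : forall. a -> Bool
\v._ : b -> Int
let u : forall. b -> Int
\w._ : c -> Bool
  unify Int ~ Bool
  FAIL: mismatch Int ~ Bool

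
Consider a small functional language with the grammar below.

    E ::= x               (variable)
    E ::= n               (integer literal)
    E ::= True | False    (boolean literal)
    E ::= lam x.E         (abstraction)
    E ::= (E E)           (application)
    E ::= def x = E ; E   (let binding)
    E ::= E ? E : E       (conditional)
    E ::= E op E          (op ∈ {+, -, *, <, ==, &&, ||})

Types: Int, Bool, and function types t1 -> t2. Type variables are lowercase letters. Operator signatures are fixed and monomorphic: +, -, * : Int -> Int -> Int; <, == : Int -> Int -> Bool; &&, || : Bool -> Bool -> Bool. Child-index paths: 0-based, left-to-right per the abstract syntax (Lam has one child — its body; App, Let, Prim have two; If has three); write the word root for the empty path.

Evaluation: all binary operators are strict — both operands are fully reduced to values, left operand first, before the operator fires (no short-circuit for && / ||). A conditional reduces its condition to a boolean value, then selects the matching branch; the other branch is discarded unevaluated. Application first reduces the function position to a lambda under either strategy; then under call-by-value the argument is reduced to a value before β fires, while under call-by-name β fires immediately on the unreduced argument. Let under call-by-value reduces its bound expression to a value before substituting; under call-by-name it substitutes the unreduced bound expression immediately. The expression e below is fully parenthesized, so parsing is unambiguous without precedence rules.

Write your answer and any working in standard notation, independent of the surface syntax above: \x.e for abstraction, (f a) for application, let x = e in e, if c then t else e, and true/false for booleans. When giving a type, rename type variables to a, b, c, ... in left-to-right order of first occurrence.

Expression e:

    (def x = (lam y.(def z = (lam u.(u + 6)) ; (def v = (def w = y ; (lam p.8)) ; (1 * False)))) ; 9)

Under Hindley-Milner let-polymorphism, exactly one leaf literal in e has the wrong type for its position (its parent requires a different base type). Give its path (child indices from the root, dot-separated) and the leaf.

Working:
u : b
  unify b ~ Int
  unify Int ~ Int
\u._ : Int -> Int
let z : Int -> Int
y : a
let w : a
\p._ : c -> Int
let v : forall. c -> Int
  unify Int ~ Int
  unify Bool ~ Int
  FAIL: mismatch Bool ~ Int

Answer: 0.0.1.1.1 : false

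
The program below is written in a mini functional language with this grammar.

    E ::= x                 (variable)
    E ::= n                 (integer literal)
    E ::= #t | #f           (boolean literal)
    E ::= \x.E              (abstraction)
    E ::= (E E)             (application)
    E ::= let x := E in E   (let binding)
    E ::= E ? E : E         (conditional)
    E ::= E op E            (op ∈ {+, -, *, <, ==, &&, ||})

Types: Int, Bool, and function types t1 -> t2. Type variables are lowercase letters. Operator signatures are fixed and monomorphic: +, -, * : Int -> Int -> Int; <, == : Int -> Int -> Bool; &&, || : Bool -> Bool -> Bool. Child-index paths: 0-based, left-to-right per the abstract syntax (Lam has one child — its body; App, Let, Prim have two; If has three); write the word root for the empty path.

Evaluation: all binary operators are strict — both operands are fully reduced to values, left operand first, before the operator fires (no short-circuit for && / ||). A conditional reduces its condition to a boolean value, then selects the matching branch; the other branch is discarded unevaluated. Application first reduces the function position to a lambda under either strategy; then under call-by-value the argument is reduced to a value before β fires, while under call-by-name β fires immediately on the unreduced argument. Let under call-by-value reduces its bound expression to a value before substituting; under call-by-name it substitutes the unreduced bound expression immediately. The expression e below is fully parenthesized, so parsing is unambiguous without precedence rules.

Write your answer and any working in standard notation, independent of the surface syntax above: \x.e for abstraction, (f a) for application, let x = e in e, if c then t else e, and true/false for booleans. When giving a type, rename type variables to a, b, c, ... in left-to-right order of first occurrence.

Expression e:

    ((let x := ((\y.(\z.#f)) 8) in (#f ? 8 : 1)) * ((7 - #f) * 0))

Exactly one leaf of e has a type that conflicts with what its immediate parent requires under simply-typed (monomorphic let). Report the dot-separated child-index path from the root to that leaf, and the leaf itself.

Derivation:
\z._ : b -> Bool
\y._ : a -> b -> Bool
  unify a -> b -> Bool ~ Int -> c
  unify a ~ Int
  unify b -> Bool ~ c
_ _ : b -> Bool
let x : b -> Bool
  unify Bool ~ Bool
  unify Int ~ Int
  unify Int ~ Int
  unify Int ~ Int
  unify Bool ~ Int
  FAIL: mismatch Bool ~ Int

Answer: 1.0.1 : false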